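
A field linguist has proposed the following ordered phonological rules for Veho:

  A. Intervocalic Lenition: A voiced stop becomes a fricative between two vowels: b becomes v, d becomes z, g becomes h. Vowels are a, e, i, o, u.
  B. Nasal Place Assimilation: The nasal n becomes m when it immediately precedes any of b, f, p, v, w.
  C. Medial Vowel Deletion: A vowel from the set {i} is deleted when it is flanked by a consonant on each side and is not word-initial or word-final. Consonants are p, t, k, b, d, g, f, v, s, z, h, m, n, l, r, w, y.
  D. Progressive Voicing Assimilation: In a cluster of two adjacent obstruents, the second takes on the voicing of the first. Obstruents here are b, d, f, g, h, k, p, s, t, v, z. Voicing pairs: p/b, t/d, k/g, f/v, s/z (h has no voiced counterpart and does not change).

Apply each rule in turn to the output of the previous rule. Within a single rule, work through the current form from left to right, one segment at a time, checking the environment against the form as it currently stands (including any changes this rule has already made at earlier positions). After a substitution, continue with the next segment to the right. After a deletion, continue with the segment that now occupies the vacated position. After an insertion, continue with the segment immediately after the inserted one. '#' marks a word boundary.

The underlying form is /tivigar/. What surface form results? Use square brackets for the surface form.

[tfhar]

A Intervocalic Lenition: [tivigar] → [tivihar]
B Nasal Place Assimilation: no change — [tivihar]
C Medial Vowel Deletion: [tivihar] → [tvhar]
D Progressive Voicing Assimilation: [tvhar] → [tfhar]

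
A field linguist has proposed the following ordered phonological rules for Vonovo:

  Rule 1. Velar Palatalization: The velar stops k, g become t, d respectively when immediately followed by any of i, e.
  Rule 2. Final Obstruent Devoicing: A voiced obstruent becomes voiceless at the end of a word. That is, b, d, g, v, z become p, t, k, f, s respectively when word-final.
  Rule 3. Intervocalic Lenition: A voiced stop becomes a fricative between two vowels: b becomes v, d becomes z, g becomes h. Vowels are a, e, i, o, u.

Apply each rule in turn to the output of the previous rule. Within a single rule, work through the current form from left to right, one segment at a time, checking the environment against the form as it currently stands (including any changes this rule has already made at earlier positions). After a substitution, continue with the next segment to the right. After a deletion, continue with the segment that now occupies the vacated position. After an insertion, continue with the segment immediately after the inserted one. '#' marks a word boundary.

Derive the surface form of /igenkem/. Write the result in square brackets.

[izentem]

Rule 1 Velar Palatalization: [igenkem] → [identem]
Rule 2 Final Obstruent Devoicing: no change — [identem]
Rule 3 Intervocalic Lenition: [identem] → [izentem]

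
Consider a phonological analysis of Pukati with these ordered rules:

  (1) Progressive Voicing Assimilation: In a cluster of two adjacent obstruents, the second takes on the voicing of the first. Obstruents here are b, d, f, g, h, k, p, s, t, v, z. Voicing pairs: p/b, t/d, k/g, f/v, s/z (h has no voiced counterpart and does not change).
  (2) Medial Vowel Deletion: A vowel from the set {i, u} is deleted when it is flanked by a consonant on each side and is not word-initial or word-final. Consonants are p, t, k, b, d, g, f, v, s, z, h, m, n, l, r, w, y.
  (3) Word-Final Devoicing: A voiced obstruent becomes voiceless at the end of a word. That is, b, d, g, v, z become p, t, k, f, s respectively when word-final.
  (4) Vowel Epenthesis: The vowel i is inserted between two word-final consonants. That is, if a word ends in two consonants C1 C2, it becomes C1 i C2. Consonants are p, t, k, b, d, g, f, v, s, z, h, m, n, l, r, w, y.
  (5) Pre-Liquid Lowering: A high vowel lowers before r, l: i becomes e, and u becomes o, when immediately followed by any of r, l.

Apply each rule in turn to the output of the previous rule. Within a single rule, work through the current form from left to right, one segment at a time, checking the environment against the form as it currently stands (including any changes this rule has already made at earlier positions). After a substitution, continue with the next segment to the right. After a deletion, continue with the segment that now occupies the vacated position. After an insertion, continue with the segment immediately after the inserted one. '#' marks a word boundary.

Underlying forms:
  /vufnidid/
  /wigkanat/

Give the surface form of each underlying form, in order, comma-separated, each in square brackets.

/vufnidid/:
  (1) Progressive Voicing Assimilation: no change — [vufnidid]
  (2) Medial Vowel Deletion: [vufnidid] → [vfndd]
  (3) Word-Final Devoicing: [vfndd] → [vfndt]
  (4) Vowel Epenthesis: [vfndt] → [vfndit]
  (5) Pre-Liquid Lowering: no change — [vfndit]
/wigkanat/:
  (1) Progressive Voicing Assimilation: [wigkanat] → [wigganat]
  (2) Medial Vowel Deletion: [wigganat] → [wgganat]
  (3) Word-Final Devoicing: no change — [wgganat]
  (4) Vowel Epenthesis: no change — [wgganat]
  (5) Pre-Liquid Lowering: no change — [wgganat]

[vfndit], [wgganat]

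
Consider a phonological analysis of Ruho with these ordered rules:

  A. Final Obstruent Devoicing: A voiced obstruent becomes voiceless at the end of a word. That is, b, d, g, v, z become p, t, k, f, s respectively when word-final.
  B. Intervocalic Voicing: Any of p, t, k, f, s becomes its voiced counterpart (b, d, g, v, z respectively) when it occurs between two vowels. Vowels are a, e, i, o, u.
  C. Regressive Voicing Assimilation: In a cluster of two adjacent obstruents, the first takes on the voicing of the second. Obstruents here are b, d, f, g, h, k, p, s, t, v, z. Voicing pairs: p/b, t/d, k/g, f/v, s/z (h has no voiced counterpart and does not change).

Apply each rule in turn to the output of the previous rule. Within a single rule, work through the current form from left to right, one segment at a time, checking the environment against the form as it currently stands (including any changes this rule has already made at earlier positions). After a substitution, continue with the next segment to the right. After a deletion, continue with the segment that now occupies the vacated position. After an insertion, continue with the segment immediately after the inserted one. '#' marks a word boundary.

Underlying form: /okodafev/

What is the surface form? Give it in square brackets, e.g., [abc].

A Final Obstruent Devoicing: [okodafev] → [okodafef]
B Intervocalic Voicing: [okodafef] → [ogodavef]
C Regressive Voicing Assimilation: no change — [ogodavef]

[ogodavef]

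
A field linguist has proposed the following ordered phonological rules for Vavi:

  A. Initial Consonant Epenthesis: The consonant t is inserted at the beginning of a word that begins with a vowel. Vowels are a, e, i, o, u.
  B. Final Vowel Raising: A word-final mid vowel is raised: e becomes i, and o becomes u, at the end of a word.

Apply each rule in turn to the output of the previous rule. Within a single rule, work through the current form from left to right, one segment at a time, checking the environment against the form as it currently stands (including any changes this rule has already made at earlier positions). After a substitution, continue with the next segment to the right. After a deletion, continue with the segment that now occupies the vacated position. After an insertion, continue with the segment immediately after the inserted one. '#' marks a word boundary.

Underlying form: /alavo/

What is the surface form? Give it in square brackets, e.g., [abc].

A Initial Consonant Epenthesis: [alavo] → [talavo]
B Final Vowel Raising: [talavo] → [talavu]

[talavu]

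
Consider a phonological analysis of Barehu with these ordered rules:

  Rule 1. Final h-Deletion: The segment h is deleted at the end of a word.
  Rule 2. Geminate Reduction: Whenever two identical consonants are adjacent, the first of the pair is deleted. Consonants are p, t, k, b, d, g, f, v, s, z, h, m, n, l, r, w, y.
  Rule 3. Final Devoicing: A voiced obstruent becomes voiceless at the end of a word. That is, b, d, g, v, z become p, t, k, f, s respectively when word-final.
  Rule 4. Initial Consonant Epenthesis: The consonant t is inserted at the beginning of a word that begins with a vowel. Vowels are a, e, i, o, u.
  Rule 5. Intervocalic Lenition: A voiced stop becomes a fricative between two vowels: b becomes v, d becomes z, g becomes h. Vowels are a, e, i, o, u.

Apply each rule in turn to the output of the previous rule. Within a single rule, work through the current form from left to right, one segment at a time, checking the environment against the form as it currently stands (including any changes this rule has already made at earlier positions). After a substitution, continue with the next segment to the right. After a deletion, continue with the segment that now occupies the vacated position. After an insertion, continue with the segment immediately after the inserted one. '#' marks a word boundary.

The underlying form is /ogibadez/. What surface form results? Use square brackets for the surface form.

Rule 1 Final h-Deletion: no change — [ogibadez]
Rule 2 Geminate Reduction: no change — [ogibadez]
Rule 3 Final Devoicing: [ogibadez] → [ogibades]
Rule 4 Initial Consonant Epenthesis: [ogibades] → [togibades]
Rule 5 Intervocalic Lenition: [togibades] → [tohivazes]

[tohivazes]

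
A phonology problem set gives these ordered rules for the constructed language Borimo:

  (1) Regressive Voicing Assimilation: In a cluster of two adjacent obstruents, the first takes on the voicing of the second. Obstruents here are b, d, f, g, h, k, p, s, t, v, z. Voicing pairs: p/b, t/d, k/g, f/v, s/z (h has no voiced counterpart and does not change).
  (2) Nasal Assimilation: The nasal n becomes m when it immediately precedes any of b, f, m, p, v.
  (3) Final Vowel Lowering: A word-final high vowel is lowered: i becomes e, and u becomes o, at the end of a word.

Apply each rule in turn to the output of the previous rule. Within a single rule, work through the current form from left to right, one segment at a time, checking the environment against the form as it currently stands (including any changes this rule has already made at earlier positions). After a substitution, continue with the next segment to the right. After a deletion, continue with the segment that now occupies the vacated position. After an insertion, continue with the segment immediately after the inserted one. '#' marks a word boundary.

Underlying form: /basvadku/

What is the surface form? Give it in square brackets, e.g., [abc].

[bazvatko]

(1) Regressive Voicing Assimilation: [basvadku] → [bazvatku]
(2) Nasal Assimilation: no change — [bazvatku]
(3) Final Vowel Lowering: [bazvatku] → [bazvatko]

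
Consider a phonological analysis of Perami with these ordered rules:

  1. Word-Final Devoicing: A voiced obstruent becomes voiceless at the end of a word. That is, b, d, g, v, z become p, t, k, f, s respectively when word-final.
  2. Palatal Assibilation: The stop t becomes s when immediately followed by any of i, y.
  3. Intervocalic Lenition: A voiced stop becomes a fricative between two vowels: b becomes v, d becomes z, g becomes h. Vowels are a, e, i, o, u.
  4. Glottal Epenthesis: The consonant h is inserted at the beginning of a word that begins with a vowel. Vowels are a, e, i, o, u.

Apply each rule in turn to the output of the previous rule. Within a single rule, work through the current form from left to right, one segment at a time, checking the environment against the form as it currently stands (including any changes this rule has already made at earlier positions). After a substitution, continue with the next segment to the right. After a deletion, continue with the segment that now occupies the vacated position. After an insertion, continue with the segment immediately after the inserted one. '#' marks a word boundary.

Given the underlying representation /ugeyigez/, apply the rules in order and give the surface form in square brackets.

[huheyihes]

1 Word-Final Devoicing: [ugeyigez] → [ugeyiges]
2 Palatal Assibilation: no change — [ugeyiges]
3 Intervocalic Lenition: [ugeyiges] → [uheyihes]
4 Glottal Epenthesis: [uheyihes] → [huheyihes]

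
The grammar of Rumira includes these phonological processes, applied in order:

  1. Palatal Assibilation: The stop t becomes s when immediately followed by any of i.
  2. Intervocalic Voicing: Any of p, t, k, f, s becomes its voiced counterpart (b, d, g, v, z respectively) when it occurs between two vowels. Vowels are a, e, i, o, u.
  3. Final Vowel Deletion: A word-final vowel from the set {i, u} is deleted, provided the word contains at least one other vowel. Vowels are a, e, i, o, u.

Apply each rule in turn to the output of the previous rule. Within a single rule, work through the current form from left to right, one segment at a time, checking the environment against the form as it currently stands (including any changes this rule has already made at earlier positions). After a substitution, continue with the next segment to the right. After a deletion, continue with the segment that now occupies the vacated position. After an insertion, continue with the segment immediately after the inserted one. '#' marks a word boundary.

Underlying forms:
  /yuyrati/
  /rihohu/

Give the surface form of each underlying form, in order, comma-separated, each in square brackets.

/yuyrati/:
  1 Palatal Assibilation: [yuyrati] → [yuyrasi]
  2 Intervocalic Voicing: [yuyrasi] → [yuyrazi]
  3 Final Vowel Deletion: [yuyrazi] → [yuyraz]
/rihohu/:
  1 Palatal Assibilation: no change — [rihohu]
  2 Intervocalic Voicing: no change — [rihohu]
  3 Final Vowel Deletion: [rihohu] → [rihoh]

[yuyraz], [rihoh]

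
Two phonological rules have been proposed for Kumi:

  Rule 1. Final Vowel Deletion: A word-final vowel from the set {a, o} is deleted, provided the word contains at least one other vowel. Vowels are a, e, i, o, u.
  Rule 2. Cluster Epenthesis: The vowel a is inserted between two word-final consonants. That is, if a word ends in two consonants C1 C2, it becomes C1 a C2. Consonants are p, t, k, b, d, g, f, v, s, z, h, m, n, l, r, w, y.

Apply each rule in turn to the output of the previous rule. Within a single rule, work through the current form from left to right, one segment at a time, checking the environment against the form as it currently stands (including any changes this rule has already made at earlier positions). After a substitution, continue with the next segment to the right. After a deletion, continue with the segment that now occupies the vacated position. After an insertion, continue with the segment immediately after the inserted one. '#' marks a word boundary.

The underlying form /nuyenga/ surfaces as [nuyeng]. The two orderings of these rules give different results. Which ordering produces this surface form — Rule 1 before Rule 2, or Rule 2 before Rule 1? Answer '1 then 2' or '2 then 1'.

Order 1 then 2:
  1 Final Vowel Deletion: [nuyenga] → [nuyeng]
  2 Cluster Epenthesis: [nuyeng] → [nuyenag]
  result: [nuyenag]
Order 2 then 1:
  2 Cluster Epenthesis: no change — [nuyenga]
  1 Final Vowel Deletion: [nuyenga] → [nuyeng]
  result: [nuyeng]

2 then 1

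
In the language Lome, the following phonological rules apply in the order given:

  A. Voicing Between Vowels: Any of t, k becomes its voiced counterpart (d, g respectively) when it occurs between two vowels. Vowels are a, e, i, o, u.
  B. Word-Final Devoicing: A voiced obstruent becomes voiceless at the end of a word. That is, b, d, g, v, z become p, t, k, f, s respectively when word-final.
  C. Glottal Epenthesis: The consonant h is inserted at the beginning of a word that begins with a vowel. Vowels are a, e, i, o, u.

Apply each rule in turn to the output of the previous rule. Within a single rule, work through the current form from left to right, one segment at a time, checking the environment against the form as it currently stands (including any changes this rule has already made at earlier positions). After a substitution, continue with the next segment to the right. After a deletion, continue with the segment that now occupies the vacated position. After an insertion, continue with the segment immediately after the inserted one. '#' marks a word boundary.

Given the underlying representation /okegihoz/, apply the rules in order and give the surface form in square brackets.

A Voicing Between Vowels: [okegihoz] → [ogegihoz]
B Word-Final Devoicing: [ogegihoz] → [ogegihos]
C Glottal Epenthesis: [ogegihos] → [hogegihos]

[hogegihos]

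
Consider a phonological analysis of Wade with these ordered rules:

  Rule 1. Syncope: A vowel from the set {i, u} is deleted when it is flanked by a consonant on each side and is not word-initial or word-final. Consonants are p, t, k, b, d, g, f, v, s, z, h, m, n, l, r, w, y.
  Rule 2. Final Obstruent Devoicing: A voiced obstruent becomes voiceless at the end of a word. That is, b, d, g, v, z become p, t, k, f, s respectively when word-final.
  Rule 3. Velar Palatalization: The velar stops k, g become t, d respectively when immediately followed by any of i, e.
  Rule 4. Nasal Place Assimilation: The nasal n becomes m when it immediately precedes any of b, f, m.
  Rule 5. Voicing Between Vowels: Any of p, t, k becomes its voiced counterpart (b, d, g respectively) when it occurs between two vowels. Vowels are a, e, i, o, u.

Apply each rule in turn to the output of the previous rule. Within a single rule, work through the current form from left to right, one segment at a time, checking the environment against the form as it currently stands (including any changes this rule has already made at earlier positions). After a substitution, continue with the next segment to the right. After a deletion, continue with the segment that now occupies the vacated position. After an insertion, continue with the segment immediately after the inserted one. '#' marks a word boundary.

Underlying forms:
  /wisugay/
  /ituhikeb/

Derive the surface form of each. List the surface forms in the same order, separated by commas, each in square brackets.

/wisugay/:
  Rule 1 Syncope: [wisugay] → [wsgay]
  Rule 2 Final Obstruent Devoicing: no change — [wsgay]
  Rule 3 Velar Palatalization: no change — [wsgay]
  Rule 4 Nasal Place Assimilation: no change — [wsgay]
  Rule 5 Voicing Between Vowels: no change — [wsgay]
/ituhikeb/:
  Rule 1 Syncope: [ituhikeb] → [ithkeb]
  Rule 2 Final Obstruent Devoicing: [ithkeb] → [ithkep]
  Rule 3 Velar Palatalization: [ithkep] → [ithtep]
  Rule 4 Nasal Place Assimilation: no change — [ithtep]
  Rule 5 Voicing Between Vowels: no change — [ithtep]

[wsgay], [ithtep]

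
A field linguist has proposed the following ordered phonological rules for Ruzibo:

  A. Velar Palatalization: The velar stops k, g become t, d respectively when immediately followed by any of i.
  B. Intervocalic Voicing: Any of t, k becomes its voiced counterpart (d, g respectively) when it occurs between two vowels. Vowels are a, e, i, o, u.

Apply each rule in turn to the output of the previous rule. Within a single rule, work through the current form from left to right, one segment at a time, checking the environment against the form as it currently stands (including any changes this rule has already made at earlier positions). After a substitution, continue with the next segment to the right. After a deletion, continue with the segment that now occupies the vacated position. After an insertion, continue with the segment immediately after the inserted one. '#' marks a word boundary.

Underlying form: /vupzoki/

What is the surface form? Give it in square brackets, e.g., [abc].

[vupzodi]

A Velar Palatalization: [vupzoki] → [vupzoti]
B Intervocalic Voicing: [vupzoti] → [vupzodi]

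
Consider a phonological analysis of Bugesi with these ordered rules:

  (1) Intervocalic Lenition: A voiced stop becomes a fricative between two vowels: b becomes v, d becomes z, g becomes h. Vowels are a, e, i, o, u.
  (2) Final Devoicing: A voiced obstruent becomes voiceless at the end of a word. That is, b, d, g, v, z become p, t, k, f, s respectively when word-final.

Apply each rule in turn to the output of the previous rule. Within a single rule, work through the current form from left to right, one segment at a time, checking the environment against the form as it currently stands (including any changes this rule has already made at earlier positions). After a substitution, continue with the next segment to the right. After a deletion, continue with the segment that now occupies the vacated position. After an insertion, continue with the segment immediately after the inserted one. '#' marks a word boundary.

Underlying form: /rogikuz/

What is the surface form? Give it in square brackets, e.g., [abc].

[rohikus]

(1) Intervocalic Lenition: [rogikuz] → [rohikuz]
(2) Final Devoicing: [rohikuz] → [rohikus]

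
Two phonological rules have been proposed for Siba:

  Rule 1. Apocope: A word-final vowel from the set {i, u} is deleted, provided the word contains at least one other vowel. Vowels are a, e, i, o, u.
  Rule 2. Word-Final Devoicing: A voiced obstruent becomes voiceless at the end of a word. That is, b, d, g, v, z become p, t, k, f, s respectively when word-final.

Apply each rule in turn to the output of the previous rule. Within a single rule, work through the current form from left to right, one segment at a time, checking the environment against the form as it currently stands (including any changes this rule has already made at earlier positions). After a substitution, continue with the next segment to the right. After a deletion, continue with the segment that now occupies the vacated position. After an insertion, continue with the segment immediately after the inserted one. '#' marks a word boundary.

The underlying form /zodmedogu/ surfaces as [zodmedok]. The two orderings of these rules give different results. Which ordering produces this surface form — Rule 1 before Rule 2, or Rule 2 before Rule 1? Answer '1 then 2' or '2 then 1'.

Order 1 then 2:
  1 Apocope: [zodmedogu] → [zodmedog]
  2 Word-Final Devoicing: [zodmedog] → [zodmedok]
  result: [zodmedok]
Order 2 then 1:
  2 Word-Final Devoicing: no change — [zodmedogu]
  1 Apocope: [zodmedogu] → [zodmedog]
  result: [zodmedog]

1 then 2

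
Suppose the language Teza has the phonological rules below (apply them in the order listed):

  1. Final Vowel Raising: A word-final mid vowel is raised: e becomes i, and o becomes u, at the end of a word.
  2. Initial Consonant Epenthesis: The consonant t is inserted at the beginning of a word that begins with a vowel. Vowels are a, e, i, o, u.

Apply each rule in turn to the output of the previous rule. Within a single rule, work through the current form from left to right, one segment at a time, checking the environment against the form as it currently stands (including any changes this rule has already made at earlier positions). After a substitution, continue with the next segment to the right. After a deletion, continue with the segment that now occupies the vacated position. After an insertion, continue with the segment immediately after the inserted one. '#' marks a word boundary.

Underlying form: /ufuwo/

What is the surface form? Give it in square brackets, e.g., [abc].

[tufuwu]

1 Final Vowel Raising: [ufuwo] → [ufuwu]
2 Initial Consonant Epenthesis: [ufuwu] → [tufuwu]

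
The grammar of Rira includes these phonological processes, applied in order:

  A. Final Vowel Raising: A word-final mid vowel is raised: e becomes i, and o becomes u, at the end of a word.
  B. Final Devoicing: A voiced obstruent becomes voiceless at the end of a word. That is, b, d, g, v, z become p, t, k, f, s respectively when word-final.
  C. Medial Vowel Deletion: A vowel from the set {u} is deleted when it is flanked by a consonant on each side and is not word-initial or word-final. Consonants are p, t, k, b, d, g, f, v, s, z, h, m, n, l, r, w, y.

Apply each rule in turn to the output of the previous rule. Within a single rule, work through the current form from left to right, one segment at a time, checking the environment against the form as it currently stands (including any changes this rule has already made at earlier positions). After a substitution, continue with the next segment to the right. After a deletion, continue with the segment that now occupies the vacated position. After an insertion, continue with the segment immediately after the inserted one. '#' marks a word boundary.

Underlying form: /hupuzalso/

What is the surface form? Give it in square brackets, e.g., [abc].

[hpzalsu]

A Final Vowel Raising: [hupuzalso] → [hupuzalsu]
B Final Devoicing: no change — [hupuzalsu]
C Medial Vowel Deletion: [hupuzalsu] → [hpzalsu]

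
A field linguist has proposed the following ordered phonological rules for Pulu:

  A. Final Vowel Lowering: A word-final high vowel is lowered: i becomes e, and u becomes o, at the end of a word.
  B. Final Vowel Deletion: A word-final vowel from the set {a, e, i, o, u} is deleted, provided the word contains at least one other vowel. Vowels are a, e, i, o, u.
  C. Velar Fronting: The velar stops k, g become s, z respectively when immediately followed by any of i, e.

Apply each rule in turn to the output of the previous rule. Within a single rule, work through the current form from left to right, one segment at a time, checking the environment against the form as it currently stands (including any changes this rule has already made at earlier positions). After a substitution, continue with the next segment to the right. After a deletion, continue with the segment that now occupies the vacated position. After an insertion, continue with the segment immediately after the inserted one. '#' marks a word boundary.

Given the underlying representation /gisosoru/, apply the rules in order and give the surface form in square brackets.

[zisosor]

A Final Vowel Lowering: [gisosoru] → [gisosoro]
B Final Vowel Deletion: [gisosoro] → [gisosor]
C Velar Fronting: [gisosor] → [zisosor]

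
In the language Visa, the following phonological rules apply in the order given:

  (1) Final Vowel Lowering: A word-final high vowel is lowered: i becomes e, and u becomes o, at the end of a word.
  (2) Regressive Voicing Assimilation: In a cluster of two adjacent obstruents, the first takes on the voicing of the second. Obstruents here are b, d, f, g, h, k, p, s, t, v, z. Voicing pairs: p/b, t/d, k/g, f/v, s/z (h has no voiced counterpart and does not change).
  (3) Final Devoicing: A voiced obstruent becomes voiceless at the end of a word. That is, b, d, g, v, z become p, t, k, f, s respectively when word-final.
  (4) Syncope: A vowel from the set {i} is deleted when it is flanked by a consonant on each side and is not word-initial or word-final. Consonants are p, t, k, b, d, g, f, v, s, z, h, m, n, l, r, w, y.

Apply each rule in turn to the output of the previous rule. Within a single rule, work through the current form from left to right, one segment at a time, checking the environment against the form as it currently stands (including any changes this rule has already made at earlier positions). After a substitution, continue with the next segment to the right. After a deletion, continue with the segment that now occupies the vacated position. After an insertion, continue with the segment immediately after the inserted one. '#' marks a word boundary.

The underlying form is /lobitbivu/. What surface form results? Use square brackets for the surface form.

(1) Final Vowel Lowering: [lobitbivu] → [lobitbivo]
(2) Regressive Voicing Assimilation: [lobitbivo] → [lobidbivo]
(3) Final Devoicing: no change — [lobidbivo]
(4) Syncope: [lobidbivo] → [lobdbvo]

[lobdbvo]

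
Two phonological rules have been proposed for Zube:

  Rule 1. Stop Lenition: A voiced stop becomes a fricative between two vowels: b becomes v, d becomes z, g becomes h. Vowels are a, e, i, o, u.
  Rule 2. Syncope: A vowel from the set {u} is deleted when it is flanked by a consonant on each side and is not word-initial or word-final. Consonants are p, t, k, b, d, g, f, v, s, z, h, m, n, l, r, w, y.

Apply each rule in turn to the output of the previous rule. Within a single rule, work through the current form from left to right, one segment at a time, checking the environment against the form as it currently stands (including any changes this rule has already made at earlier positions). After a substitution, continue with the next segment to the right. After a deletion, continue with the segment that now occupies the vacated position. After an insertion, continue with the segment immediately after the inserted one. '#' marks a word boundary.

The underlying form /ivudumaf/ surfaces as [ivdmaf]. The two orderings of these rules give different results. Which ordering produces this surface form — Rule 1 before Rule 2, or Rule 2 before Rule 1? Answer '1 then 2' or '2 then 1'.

2 then 1

Order 1 then 2:
  1 Stop Lenition: [ivudumaf] → [ivuzumaf]
  2 Syncope: [ivuzumaf] → [ivzmaf]
  result: [ivzmaf]
Order 2 then 1:
  2 Syncope: [ivudumaf] → [ivdmaf]
  1 Stop Lenition: no change — [ivdmaf]
  result: [ivdmaf]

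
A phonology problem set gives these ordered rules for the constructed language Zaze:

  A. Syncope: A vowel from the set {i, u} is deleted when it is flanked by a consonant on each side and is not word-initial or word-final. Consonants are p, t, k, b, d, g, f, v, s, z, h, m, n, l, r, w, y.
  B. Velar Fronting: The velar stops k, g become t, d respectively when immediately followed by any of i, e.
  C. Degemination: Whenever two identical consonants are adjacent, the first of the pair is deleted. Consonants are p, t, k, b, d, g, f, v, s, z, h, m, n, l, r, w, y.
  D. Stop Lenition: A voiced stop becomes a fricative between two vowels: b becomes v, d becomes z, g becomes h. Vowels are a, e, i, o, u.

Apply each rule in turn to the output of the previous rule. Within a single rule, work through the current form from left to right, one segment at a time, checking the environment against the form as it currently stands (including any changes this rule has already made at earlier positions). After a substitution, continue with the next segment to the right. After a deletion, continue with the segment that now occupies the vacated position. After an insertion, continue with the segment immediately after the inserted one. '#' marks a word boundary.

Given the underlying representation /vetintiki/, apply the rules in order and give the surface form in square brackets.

[vetnti]

A Syncope: [vetintiki] → [vetntki]
B Velar Fronting: [vetntki] → [vetntti]
C Degemination: [vetntti] → [vetnti]
D Stop Lenition: no change — [vetnti]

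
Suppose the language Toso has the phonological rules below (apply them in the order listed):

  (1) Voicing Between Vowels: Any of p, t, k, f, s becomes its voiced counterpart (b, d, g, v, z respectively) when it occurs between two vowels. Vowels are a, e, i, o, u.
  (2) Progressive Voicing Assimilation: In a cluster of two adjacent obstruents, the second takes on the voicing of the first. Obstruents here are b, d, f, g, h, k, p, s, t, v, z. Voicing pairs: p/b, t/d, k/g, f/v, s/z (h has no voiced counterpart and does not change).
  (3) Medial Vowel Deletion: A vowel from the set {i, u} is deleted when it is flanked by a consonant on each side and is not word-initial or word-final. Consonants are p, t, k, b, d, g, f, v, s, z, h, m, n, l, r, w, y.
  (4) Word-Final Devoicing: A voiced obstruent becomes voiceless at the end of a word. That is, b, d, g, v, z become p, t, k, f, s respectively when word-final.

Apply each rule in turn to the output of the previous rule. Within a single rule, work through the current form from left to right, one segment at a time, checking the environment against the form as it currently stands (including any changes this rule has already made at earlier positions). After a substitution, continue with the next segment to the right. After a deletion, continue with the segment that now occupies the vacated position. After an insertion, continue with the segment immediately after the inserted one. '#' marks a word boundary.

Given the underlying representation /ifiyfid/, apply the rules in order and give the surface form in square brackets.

[ivyft]

(1) Voicing Between Vowels: [ifiyfid] → [iviyfid]
(2) Progressive Voicing Assimilation: no change — [iviyfid]
(3) Medial Vowel Deletion: [iviyfid] → [ivyfd]
(4) Word-Final Devoicing: [ivyfd] → [ivyft]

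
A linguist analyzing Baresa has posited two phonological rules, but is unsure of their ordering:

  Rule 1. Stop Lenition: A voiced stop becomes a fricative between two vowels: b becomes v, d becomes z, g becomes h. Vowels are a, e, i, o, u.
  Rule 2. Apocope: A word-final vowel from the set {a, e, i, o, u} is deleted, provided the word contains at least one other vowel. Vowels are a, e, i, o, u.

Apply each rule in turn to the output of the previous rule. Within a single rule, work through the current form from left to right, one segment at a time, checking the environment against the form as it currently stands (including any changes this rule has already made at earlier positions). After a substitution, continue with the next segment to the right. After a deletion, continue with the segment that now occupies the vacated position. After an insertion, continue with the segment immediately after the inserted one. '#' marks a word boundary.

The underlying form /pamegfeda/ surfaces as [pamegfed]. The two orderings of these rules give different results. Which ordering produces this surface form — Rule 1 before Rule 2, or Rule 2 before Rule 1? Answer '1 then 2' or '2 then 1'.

Order 1 then 2:
  1 Stop Lenition: [pamegfeda] → [pamegfeza]
  2 Apocope: [pamegfeza] → [pamegfez]
  result: [pamegfez]
Order 2 then 1:
  2 Apocope: [pamegfeda] → [pamegfed]
  1 Stop Lenition: no change — [pamegfed]
  result: [pamegfed]

2 then 1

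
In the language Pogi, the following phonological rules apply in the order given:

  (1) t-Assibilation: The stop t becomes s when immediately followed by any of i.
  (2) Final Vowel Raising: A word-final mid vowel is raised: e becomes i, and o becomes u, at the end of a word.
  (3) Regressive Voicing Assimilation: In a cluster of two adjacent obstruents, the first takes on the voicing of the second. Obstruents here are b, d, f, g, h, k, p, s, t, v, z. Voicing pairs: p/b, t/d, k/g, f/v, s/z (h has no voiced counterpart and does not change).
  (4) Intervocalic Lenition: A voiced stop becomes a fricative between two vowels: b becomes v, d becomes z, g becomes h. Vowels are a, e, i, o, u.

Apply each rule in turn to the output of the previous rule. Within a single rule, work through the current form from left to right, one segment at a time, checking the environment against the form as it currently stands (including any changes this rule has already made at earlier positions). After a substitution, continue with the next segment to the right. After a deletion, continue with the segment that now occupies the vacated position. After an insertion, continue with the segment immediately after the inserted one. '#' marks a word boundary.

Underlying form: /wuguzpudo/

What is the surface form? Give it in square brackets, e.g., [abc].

[wuhuspuzu]

(1) t-Assibilation: no change — [wuguzpudo]
(2) Final Vowel Raising: [wuguzpudo] → [wuguzpudu]
(3) Regressive Voicing Assimilation: [wuguzpudu] → [wuguspudu]
(4) Intervocalic Lenition: [wuguspudu] → [wuhuspuzu]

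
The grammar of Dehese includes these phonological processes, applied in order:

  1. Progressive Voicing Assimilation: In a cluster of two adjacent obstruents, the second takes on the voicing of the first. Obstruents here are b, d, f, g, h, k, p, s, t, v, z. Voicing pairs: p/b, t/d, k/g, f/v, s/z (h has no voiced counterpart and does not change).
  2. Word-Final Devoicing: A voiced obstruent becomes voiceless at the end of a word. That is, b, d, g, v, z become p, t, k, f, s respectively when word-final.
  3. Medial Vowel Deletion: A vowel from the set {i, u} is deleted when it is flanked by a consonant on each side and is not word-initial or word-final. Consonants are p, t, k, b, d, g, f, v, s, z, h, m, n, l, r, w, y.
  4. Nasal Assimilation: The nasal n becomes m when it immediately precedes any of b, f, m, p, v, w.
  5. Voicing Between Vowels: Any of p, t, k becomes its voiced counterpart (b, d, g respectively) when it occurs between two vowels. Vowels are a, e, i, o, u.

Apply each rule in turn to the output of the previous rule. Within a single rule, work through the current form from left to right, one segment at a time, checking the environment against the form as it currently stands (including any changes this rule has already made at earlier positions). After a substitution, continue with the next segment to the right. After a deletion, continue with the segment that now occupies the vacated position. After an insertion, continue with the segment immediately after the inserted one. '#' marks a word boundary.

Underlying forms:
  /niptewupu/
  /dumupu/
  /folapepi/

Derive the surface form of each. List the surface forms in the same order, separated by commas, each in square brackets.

/niptewupu/:
  1 Progressive Voicing Assimilation: no change — [niptewupu]
  2 Word-Final Devoicing: no change — [niptewupu]
  3 Medial Vowel Deletion: [niptewupu] → [nptewpu]
  4 Nasal Assimilation: [nptewpu] → [mptewpu]
  5 Voicing Between Vowels: no change — [mptewpu]
/dumupu/:
  1 Progressive Voicing Assimilation: no change — [dumupu]
  2 Word-Final Devoicing: no change — [dumupu]
  3 Medial Vowel Deletion: [dumupu] → [dmpu]
  4 Nasal Assimilation: no change — [dmpu]
  5 Voicing Between Vowels: no change — [dmpu]
/folapepi/:
  1 Progressive Voicing Assimilation: no change — [folapepi]
  2 Word-Final Devoicing: no change — [folapepi]
  3 Medial Vowel Deletion: no change — [folapepi]
  4 Nasal Assimilation: no change — [folapepi]
  5 Voicing Between Vowels: [folapepi] → [folabebi]

[mptewpu], [dmpu], [folabebi]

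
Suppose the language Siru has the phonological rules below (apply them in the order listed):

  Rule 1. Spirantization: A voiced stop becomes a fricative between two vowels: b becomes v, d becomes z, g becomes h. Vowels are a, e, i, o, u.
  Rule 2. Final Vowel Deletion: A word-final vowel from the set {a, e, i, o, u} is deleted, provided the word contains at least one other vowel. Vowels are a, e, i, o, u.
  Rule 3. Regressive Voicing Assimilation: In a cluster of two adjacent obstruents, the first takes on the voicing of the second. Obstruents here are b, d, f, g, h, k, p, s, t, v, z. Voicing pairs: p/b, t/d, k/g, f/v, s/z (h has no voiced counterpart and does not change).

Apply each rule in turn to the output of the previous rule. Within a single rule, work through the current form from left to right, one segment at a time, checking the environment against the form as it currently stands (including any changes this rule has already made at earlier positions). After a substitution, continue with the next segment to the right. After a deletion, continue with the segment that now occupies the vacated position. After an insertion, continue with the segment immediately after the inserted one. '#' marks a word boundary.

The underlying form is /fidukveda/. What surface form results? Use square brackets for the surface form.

[fizugvez]

Rule 1 Spirantization: [fidukveda] → [fizukveza]
Rule 2 Final Vowel Deletion: [fizukveza] → [fizukvez]
Rule 3 Regressive Voicing Assimilation: [fizukvez] → [fizugvez]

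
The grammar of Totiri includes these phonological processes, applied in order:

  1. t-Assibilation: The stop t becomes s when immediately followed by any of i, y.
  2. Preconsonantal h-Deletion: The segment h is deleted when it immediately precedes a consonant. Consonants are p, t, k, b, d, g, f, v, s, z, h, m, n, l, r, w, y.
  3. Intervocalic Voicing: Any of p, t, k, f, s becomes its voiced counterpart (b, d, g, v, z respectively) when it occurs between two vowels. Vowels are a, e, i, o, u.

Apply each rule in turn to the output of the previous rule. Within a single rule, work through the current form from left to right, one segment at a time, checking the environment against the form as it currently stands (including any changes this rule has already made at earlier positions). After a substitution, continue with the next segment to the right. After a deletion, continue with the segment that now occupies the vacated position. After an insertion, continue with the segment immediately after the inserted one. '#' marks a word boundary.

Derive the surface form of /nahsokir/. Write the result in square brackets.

[nazogir]

1 t-Assibilation: no change — [nahsokir]
2 Preconsonantal h-Deletion: [nahsokir] → [nasokir]
3 Intervocalic Voicing: [nasokir] → [nazogir]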